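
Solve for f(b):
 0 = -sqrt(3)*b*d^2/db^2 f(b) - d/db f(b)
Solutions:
 f(b) = C1 + C2*b^(1 - sqrt(3)/3)


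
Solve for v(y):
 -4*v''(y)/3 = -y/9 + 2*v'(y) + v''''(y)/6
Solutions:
 v(y) = C1 + C2*exp(-6^(1/3)*y*(-(27 + sqrt(1113))^(1/3) + 4*6^(1/3)/(27 + sqrt(1113))^(1/3))/6)*sin(2^(1/3)*3^(1/6)*y*(2*2^(1/3)/(27 + sqrt(1113))^(1/3) + 3^(2/3)*(27 + sqrt(1113))^(1/3)/6)) + C3*exp(-6^(1/3)*y*(-(27 + sqrt(1113))^(1/3) + 4*6^(1/3)/(27 + sqrt(1113))^(1/3))/6)*cos(2^(1/3)*3^(1/6)*y*(2*2^(1/3)/(27 + sqrt(1113))^(1/3) + 3^(2/3)*(27 + sqrt(1113))^(1/3)/6)) + C4*exp(6^(1/3)*y*(-(27 + sqrt(1113))^(1/3) + 4*6^(1/3)/(27 + sqrt(1113))^(1/3))/3) + y^2/36 - y/27


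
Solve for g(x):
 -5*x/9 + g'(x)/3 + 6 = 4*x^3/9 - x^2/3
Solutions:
 g(x) = C1 + x^4/3 - x^3/3 + 5*x^2/6 - 18*x


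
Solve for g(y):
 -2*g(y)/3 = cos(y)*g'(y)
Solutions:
 g(y) = C1*(sin(y) - 1)^(1/3)/(sin(y) + 1)^(1/3)


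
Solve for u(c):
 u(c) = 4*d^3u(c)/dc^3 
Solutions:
 u(c) = C3*exp(2^(1/3)*c/2) + (C1*sin(2^(1/3)*sqrt(3)*c/4) + C2*cos(2^(1/3)*sqrt(3)*c/4))*exp(-2^(1/3)*c/4)


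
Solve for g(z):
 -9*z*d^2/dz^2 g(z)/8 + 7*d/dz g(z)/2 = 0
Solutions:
 g(z) = C1 + C2*z^(37/9)


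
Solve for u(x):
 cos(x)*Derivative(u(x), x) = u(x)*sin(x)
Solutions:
 u(x) = C1/cos(x)


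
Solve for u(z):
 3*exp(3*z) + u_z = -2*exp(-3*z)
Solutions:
 u(z) = C1 - exp(3*z) + 2*exp(-3*z)/3


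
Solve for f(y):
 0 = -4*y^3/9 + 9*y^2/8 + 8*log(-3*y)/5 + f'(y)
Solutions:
 f(y) = C1 + y^4/9 - 3*y^3/8 - 8*y*log(-y)/5 + 8*y*(1 - log(3))/5


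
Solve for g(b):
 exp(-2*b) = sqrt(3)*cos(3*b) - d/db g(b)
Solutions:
 g(b) = C1 + sqrt(3)*sin(3*b)/3 + exp(-2*b)/2


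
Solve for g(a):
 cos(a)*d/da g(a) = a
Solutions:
 g(a) = C1 + Integral(a/cos(a), a)


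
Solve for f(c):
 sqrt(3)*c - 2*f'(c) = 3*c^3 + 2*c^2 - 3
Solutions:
 f(c) = C1 - 3*c^4/8 - c^3/3 + sqrt(3)*c^2/4 + 3*c/2


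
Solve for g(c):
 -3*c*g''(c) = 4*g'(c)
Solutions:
 g(c) = C1 + C2/c^(1/3)


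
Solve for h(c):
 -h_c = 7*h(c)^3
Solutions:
 h(c) = -sqrt(2)*sqrt(-1/(C1 - 7*c))/2
 h(c) = sqrt(2)*sqrt(-1/(C1 - 7*c))/2


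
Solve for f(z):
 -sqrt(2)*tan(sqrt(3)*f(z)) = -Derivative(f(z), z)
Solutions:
 f(z) = sqrt(3)*(pi - asin(C1*exp(sqrt(6)*z)))/3
 f(z) = sqrt(3)*asin(C1*exp(sqrt(6)*z))/3


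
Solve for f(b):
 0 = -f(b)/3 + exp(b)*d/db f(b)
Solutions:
 f(b) = C1*exp(-exp(-b)/3)


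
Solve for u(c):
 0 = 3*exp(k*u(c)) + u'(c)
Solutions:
 u(c) = Piecewise((log(1/(C1*k + 3*c*k))/k, Ne(k, 0)), (nan, True))
 u(c) = Piecewise((C1 - 3*c, Eq(k, 0)), (nan, True))


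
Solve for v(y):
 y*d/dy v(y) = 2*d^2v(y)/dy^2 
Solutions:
 v(y) = C1 + C2*erfi(y/2)


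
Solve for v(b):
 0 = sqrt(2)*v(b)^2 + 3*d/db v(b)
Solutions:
 v(b) = 3/(C1 + sqrt(2)*b)


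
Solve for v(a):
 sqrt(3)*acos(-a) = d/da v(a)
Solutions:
 v(a) = C1 + sqrt(3)*(a*acos(-a) + sqrt(1 - a^2))


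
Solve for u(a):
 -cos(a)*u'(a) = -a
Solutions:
 u(a) = C1 + Integral(a/cos(a), a)


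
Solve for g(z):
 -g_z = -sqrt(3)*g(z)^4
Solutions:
 g(z) = (-1/(C1 + 3*sqrt(3)*z))^(1/3)
 g(z) = (-1/(C1 + sqrt(3)*z))^(1/3)*(-3^(2/3) - 3*3^(1/6)*I)/6
 g(z) = (-1/(C1 + sqrt(3)*z))^(1/3)*(-3^(2/3) + 3*3^(1/6)*I)/6


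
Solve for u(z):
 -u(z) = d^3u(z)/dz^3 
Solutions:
 u(z) = C3*exp(-z) + (C1*sin(sqrt(3)*z/2) + C2*cos(sqrt(3)*z/2))*exp(z/2)


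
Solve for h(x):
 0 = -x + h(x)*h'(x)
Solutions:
 h(x) = -sqrt(C1 + x^2)
 h(x) = sqrt(C1 + x^2)


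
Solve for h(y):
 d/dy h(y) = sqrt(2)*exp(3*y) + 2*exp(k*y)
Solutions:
 h(y) = C1 + sqrt(2)*exp(3*y)/3 + 2*exp(k*y)/k


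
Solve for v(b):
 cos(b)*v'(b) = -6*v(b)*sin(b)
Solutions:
 v(b) = C1*cos(b)^6


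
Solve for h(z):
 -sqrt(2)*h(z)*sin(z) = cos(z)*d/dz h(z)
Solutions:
 h(z) = C1*cos(z)^(sqrt(2))


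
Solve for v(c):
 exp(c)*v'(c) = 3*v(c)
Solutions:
 v(c) = C1*exp(-3*exp(-c))


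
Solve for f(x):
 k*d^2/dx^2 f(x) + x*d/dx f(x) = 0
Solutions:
 f(x) = C1 + C2*sqrt(k)*erf(sqrt(2)*x*sqrt(1/k)/2)


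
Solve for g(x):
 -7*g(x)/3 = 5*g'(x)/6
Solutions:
 g(x) = C1*exp(-14*x/5)


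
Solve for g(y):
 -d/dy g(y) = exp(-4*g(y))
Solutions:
 g(y) = log(-I*(C1 - 4*y)^(1/4))
 g(y) = log(I*(C1 - 4*y)^(1/4))
 g(y) = log(-(C1 - 4*y)^(1/4))
 g(y) = log(C1 - 4*y)/4


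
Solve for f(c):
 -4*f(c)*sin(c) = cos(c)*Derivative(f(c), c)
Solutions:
 f(c) = C1*cos(c)^4


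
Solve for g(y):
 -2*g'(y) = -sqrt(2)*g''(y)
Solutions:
 g(y) = C1 + C2*exp(sqrt(2)*y)


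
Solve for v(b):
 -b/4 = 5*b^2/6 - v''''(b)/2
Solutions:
 v(b) = C1 + C2*b + C3*b^2 + C4*b^3 + b^6/216 + b^5/240


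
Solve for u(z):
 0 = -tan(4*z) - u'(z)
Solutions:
 u(z) = C1 + log(cos(4*z))/4


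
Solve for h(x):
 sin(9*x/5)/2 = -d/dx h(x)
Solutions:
 h(x) = C1 + 5*cos(9*x/5)/18


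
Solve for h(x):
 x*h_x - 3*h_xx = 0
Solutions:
 h(x) = C1 + C2*erfi(sqrt(6)*x/6)


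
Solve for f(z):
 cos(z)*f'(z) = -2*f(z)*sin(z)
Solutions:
 f(z) = C1*cos(z)^2


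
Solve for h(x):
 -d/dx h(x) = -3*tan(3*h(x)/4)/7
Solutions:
 h(x) = -4*asin(C1*exp(9*x/28))/3 + 4*pi/3
 h(x) = 4*asin(C1*exp(9*x/28))/3


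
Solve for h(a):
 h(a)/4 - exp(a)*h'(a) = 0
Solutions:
 h(a) = C1*exp(-exp(-a)/4)


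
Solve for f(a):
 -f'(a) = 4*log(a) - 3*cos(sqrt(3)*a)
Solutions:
 f(a) = C1 - 4*a*log(a) + 4*a + sqrt(3)*sin(sqrt(3)*a)


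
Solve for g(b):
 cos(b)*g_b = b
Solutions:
 g(b) = C1 + Integral(b/cos(b), b)


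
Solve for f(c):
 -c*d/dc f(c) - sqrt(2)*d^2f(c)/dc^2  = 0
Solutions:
 f(c) = C1 + C2*erf(2^(1/4)*c/2)


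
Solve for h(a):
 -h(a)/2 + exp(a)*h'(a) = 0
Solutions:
 h(a) = C1*exp(-exp(-a)/2)


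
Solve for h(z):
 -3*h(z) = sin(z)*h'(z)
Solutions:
 h(z) = C1*(cos(z) + 1)^(3/2)/(cos(z) - 1)^(3/2)


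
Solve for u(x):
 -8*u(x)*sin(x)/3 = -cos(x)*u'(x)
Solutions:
 u(x) = C1/cos(x)^(8/3)


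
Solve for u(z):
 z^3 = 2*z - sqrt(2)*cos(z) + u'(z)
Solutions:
 u(z) = C1 + z^4/4 - z^2 + sqrt(2)*sin(z)


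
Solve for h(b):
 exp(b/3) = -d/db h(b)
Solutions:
 h(b) = C1 - 3*exp(b/3)


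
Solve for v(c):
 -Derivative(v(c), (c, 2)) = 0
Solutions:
 v(c) = C1 + C2*c


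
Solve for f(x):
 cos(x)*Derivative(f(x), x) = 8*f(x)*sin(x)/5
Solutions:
 f(x) = C1/cos(x)^(8/5)


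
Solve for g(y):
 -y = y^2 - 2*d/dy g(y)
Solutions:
 g(y) = C1 + y^3/6 + y^2/4


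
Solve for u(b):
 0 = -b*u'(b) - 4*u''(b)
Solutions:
 u(b) = C1 + C2*erf(sqrt(2)*b/4)


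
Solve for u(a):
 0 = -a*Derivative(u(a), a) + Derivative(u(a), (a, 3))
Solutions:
 u(a) = C1 + Integral(C2*airyai(a) + C3*airybi(a), a)


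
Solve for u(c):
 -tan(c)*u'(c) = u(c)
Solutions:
 u(c) = C1/sin(c)


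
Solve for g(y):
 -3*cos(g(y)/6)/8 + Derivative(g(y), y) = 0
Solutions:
 -3*y/8 - 3*log(sin(g(y)/6) - 1) + 3*log(sin(g(y)/6) + 1) = C1


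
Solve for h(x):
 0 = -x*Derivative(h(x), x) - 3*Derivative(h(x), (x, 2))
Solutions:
 h(x) = C1 + C2*erf(sqrt(6)*x/6)


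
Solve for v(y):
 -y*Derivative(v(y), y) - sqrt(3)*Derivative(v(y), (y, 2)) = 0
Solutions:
 v(y) = C1 + C2*erf(sqrt(2)*3^(3/4)*y/6)


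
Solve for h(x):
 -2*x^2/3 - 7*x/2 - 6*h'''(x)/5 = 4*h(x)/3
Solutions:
 h(x) = C3*exp(-30^(1/3)*x/3) - x^2/2 - 21*x/8 + (C1*sin(10^(1/3)*3^(5/6)*x/6) + C2*cos(10^(1/3)*3^(5/6)*x/6))*exp(30^(1/3)*x/6)


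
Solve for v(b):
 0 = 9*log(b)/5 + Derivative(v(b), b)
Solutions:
 v(b) = C1 - 9*b*log(b)/5 + 9*b/5


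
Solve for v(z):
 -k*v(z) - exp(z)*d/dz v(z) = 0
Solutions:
 v(z) = C1*exp(k*exp(-z))


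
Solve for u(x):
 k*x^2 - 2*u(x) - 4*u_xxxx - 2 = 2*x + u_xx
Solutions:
 u(x) = k*x^2/2 - k/2 - x + (C1*sin(2^(3/4)*x*cos(atan(sqrt(31))/2)/2) + C2*cos(2^(3/4)*x*cos(atan(sqrt(31))/2)/2))*exp(-2^(3/4)*x*sin(atan(sqrt(31))/2)/2) + (C3*sin(2^(3/4)*x*cos(atan(sqrt(31))/2)/2) + C4*cos(2^(3/4)*x*cos(atan(sqrt(31))/2)/2))*exp(2^(3/4)*x*sin(atan(sqrt(31))/2)/2) - 1


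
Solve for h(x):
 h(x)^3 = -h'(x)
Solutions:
 h(x) = -sqrt(2)*sqrt(-1/(C1 - x))/2
 h(x) = sqrt(2)*sqrt(-1/(C1 - x))/2


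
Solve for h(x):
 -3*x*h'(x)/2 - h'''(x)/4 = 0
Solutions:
 h(x) = C1 + Integral(C2*airyai(-6^(1/3)*x) + C3*airybi(-6^(1/3)*x), x)


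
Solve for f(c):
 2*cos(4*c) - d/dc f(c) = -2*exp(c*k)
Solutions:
 f(c) = C1 + sin(4*c)/2 + 2*exp(c*k)/k


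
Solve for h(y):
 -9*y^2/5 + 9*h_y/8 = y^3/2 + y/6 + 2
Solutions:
 h(y) = C1 + y^4/9 + 8*y^3/15 + 2*y^2/27 + 16*y/9


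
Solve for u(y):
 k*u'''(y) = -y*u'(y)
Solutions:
 u(y) = C1 + Integral(C2*airyai(y*(-1/k)^(1/3)) + C3*airybi(y*(-1/k)^(1/3)), y)


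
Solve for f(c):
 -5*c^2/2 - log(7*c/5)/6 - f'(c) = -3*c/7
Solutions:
 f(c) = C1 - 5*c^3/6 + 3*c^2/14 - c*log(c)/6 - c*log(7)/6 + c/6 + c*log(5)/6


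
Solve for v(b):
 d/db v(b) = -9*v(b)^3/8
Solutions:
 v(b) = -2*sqrt(-1/(C1 - 9*b))
 v(b) = 2*sqrt(-1/(C1 - 9*b))


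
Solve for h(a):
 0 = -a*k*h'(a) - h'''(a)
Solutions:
 h(a) = C1 + Integral(C2*airyai(a*(-k)^(1/3)) + C3*airybi(a*(-k)^(1/3)), a)


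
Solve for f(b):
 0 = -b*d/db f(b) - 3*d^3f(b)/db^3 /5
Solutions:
 f(b) = C1 + Integral(C2*airyai(-3^(2/3)*5^(1/3)*b/3) + C3*airybi(-3^(2/3)*5^(1/3)*b/3), b)


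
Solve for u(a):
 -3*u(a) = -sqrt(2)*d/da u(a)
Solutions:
 u(a) = C1*exp(3*sqrt(2)*a/2)


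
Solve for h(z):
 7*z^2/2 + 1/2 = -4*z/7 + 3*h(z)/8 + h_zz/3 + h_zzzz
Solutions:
 h(z) = 28*z^2/3 + 32*z/21 + (C1*sin(6^(1/4)*z*cos(atan(5*sqrt(2)/2)/2)/2) + C2*cos(6^(1/4)*z*cos(atan(5*sqrt(2)/2)/2)/2))*exp(-6^(1/4)*z*sin(atan(5*sqrt(2)/2)/2)/2) + (C3*sin(6^(1/4)*z*cos(atan(5*sqrt(2)/2)/2)/2) + C4*cos(6^(1/4)*z*cos(atan(5*sqrt(2)/2)/2)/2))*exp(6^(1/4)*z*sin(atan(5*sqrt(2)/2)/2)/2) - 412/27


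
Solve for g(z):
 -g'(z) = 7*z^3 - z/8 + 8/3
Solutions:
 g(z) = C1 - 7*z^4/4 + z^2/16 - 8*z/3


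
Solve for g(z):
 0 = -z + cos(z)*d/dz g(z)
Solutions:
 g(z) = C1 + Integral(z/cos(z), z)


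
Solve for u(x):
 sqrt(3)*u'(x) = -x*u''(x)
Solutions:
 u(x) = C1 + C2*x^(1 - sqrt(3))


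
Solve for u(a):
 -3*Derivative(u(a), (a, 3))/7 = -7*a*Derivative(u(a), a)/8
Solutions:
 u(a) = C1 + Integral(C2*airyai(21^(2/3)*a/6) + C3*airybi(21^(2/3)*a/6), a)


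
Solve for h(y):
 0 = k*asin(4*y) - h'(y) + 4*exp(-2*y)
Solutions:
 h(y) = C1 + k*y*asin(4*y) + k*sqrt(1 - 16*y^2)/4 - 2*exp(-2*y)


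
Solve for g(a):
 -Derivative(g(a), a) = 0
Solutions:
 g(a) = C1


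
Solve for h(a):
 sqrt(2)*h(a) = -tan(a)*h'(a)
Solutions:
 h(a) = C1/sin(a)^(sqrt(2))


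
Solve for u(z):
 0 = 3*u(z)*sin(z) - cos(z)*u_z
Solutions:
 u(z) = C1/cos(z)^3


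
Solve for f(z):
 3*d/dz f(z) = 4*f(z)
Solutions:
 f(z) = C1*exp(4*z/3)


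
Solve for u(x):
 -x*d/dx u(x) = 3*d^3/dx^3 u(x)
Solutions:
 u(x) = C1 + Integral(C2*airyai(-3^(2/3)*x/3) + C3*airybi(-3^(2/3)*x/3), x)


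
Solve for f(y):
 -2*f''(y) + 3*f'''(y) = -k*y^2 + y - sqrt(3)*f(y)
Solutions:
 f(y) = C1*exp(y*(8*2^(1/3)/(-16 + sqrt(-256 + (-16 + 243*sqrt(3))^2) + 243*sqrt(3))^(1/3) + 8 + 2^(2/3)*(-16 + sqrt(-256 + (-16 + 243*sqrt(3))^2) + 243*sqrt(3))^(1/3))/36)*sin(2^(1/3)*sqrt(3)*y*(-2^(1/3)*(-16 + 27*sqrt(-256/729 + (-16/27 + 9*sqrt(3))^2) + 243*sqrt(3))^(1/3) + 8/(-16 + 27*sqrt(-256/729 + (-16/27 + 9*sqrt(3))^2) + 243*sqrt(3))^(1/3))/36) + C2*exp(y*(8*2^(1/3)/(-16 + sqrt(-256 + (-16 + 243*sqrt(3))^2) + 243*sqrt(3))^(1/3) + 8 + 2^(2/3)*(-16 + sqrt(-256 + (-16 + 243*sqrt(3))^2) + 243*sqrt(3))^(1/3))/36)*cos(2^(1/3)*sqrt(3)*y*(-2^(1/3)*(-16 + 27*sqrt(-256/729 + (-16/27 + 9*sqrt(3))^2) + 243*sqrt(3))^(1/3) + 8/(-16 + 27*sqrt(-256/729 + (-16/27 + 9*sqrt(3))^2) + 243*sqrt(3))^(1/3))/36) + C3*exp(y*(-2^(2/3)*(-16 + sqrt(-256 + (-16 + 243*sqrt(3))^2) + 243*sqrt(3))^(1/3) - 8*2^(1/3)/(-16 + sqrt(-256 + (-16 + 243*sqrt(3))^2) + 243*sqrt(3))^(1/3) + 4)/18) - sqrt(3)*k*y^2/3 - 4*k/3 + sqrt(3)*y/3


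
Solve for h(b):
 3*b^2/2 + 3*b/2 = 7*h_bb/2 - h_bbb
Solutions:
 h(b) = C1 + C2*b + C3*exp(7*b/2) + b^4/28 + 11*b^3/98 + 33*b^2/343


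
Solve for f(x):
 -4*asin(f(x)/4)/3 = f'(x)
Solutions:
 Integral(1/asin(_y/4), (_y, f(x))) = C1 - 4*x/3


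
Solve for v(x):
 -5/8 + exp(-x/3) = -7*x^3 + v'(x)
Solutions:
 v(x) = C1 + 7*x^4/4 - 5*x/8 - 3*exp(-x/3)


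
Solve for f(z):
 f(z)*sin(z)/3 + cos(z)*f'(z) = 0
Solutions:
 f(z) = C1*cos(z)^(1/3)


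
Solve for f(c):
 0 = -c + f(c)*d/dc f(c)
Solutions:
 f(c) = -sqrt(C1 + c^2)
 f(c) = sqrt(C1 + c^2)


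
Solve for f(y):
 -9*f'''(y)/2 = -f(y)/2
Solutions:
 f(y) = C3*exp(3^(1/3)*y/3) + (C1*sin(3^(5/6)*y/6) + C2*cos(3^(5/6)*y/6))*exp(-3^(1/3)*y/6)


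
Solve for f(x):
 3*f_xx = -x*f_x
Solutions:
 f(x) = C1 + C2*erf(sqrt(6)*x/6)


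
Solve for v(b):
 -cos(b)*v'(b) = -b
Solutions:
 v(b) = C1 + Integral(b/cos(b), b)


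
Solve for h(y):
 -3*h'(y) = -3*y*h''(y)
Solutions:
 h(y) = C1 + C2*y^2


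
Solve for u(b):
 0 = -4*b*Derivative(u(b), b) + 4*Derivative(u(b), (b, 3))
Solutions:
 u(b) = C1 + Integral(C2*airyai(b) + C3*airybi(b), b)


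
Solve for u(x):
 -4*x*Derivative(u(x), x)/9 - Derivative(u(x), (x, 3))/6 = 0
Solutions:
 u(x) = C1 + Integral(C2*airyai(-2*3^(2/3)*x/3) + C3*airybi(-2*3^(2/3)*x/3), x)


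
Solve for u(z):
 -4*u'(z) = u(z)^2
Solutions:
 u(z) = 4/(C1 + z)


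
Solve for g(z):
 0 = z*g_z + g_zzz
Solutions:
 g(z) = C1 + Integral(C2*airyai(-z) + C3*airybi(-z), z)


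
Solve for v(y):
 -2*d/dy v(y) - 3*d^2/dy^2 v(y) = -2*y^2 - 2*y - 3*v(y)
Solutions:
 v(y) = C1*exp(y*(-1 + sqrt(10))/3) + C2*exp(-y*(1 + sqrt(10))/3) - 2*y^2/3 - 14*y/9 - 64/27


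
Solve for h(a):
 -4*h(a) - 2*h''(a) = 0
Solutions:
 h(a) = C1*sin(sqrt(2)*a) + C2*cos(sqrt(2)*a)


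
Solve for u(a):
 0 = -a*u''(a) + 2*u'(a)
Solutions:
 u(a) = C1 + C2*a^3


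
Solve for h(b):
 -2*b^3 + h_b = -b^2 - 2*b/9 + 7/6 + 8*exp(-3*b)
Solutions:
 h(b) = C1 + b^4/2 - b^3/3 - b^2/9 + 7*b/6 - 8*exp(-3*b)/3


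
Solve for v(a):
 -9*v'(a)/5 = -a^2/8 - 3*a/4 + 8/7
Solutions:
 v(a) = C1 + 5*a^3/216 + 5*a^2/24 - 40*a/63


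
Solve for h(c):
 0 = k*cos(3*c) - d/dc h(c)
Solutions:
 h(c) = C1 + k*sin(3*c)/3


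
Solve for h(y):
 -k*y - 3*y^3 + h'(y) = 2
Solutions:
 h(y) = C1 + k*y^2/2 + 3*y^4/4 + 2*y


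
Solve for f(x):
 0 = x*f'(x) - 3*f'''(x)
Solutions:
 f(x) = C1 + Integral(C2*airyai(3^(2/3)*x/3) + C3*airybi(3^(2/3)*x/3), x)


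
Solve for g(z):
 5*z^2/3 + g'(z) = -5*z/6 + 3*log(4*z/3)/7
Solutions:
 g(z) = C1 - 5*z^3/9 - 5*z^2/12 + 3*z*log(z)/7 - 3*z*log(3)/7 - 3*z/7 + 6*z*log(2)/7


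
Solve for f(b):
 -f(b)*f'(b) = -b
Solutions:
 f(b) = -sqrt(C1 + b^2)
 f(b) = sqrt(C1 + b^2)


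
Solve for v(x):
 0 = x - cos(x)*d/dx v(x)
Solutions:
 v(x) = C1 + Integral(x/cos(x), x)


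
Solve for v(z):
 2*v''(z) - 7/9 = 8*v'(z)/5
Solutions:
 v(z) = C1 + C2*exp(4*z/5) - 35*z/72


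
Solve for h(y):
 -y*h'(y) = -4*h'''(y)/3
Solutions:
 h(y) = C1 + Integral(C2*airyai(6^(1/3)*y/2) + C3*airybi(6^(1/3)*y/2), y)


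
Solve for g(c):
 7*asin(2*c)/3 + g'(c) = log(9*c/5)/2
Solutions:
 g(c) = C1 + c*log(c)/2 - 7*c*asin(2*c)/3 - c*log(5)/2 - c/2 + c*log(3) - 7*sqrt(1 - 4*c^2)/6


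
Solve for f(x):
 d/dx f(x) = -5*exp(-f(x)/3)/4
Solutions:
 f(x) = 3*log(C1 - 5*x/12)


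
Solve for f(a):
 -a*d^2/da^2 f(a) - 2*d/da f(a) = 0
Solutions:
 f(a) = C1 + C2/a


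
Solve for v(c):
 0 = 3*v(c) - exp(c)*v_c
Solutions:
 v(c) = C1*exp(-3*exp(-c))


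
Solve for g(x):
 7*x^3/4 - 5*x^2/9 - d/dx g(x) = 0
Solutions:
 g(x) = C1 + 7*x^4/16 - 5*x^3/27


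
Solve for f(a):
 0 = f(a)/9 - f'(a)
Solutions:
 f(a) = C1*exp(a/9)


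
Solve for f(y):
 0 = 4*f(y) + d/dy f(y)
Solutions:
 f(y) = C1*exp(-4*y)


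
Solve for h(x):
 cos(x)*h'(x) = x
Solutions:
 h(x) = C1 + Integral(x/cos(x), x)


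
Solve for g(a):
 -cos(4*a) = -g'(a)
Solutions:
 g(a) = C1 + sin(4*a)/4


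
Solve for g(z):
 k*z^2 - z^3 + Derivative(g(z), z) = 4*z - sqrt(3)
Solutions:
 g(z) = C1 - k*z^3/3 + z^4/4 + 2*z^2 - sqrt(3)*z


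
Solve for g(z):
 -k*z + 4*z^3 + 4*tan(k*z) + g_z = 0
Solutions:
 g(z) = C1 + k*z^2/2 - z^4 - 4*Piecewise((-log(cos(k*z))/k, Ne(k, 0)), (0, True))


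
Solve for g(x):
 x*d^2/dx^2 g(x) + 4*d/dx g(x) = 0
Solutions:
 g(x) = C1 + C2/x^3


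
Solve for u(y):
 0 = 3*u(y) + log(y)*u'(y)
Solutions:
 u(y) = C1*exp(-3*li(y))


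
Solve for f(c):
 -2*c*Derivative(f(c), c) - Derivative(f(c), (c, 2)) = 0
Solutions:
 f(c) = C1 + C2*erf(c)


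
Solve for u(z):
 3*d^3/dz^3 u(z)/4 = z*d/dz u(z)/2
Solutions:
 u(z) = C1 + Integral(C2*airyai(2^(1/3)*3^(2/3)*z/3) + C3*airybi(2^(1/3)*3^(2/3)*z/3), z)


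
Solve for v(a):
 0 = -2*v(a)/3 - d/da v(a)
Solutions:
 v(a) = C1*exp(-2*a/3)


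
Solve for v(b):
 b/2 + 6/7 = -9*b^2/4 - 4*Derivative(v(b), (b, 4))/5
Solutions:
 v(b) = C1 + C2*b + C3*b^2 + C4*b^3 - b^6/128 - b^5/192 - 5*b^4/112


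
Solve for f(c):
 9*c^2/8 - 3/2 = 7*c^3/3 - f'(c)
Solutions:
 f(c) = C1 + 7*c^4/12 - 3*c^3/8 + 3*c/2


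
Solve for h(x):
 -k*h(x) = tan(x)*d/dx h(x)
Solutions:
 h(x) = C1*exp(-k*log(sin(x)))


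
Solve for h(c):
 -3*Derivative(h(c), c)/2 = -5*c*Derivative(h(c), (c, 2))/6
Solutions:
 h(c) = C1 + C2*c^(14/5)


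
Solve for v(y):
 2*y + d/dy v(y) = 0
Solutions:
 v(y) = C1 - y^2


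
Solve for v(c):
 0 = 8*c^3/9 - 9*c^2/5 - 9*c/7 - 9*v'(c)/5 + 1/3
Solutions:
 v(c) = C1 + 10*c^4/81 - c^3/3 - 5*c^2/14 + 5*c/27


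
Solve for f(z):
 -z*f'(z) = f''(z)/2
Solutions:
 f(z) = C1 + C2*erf(z)


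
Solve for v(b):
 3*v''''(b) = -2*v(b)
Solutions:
 v(b) = (C1*sin(6^(3/4)*b/6) + C2*cos(6^(3/4)*b/6))*exp(-6^(3/4)*b/6) + (C3*sin(6^(3/4)*b/6) + C4*cos(6^(3/4)*b/6))*exp(6^(3/4)*b/6)


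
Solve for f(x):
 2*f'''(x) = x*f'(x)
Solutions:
 f(x) = C1 + Integral(C2*airyai(2^(2/3)*x/2) + C3*airybi(2^(2/3)*x/2), x)


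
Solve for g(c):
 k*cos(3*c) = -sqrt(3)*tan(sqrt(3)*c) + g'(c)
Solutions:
 g(c) = C1 + k*sin(3*c)/3 - log(cos(sqrt(3)*c))


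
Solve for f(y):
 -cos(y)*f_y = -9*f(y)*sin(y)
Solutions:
 f(y) = C1/cos(y)^9


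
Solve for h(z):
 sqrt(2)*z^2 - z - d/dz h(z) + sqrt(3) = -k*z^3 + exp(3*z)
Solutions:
 h(z) = C1 + k*z^4/4 + sqrt(2)*z^3/3 - z^2/2 + sqrt(3)*z - exp(3*z)/3


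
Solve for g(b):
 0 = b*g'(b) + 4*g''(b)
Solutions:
 g(b) = C1 + C2*erf(sqrt(2)*b/4)


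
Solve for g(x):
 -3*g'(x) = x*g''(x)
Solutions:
 g(x) = C1 + C2/x^2


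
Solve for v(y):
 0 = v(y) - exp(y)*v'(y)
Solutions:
 v(y) = C1*exp(-exp(-y))


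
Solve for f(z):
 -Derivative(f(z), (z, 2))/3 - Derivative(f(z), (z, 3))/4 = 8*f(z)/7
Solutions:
 f(z) = C1*exp(z*(-28 + 14*2^(2/3)*7^(1/3)/(27*sqrt(785) + 757)^(1/3) + 2^(1/3)*7^(2/3)*(27*sqrt(785) + 757)^(1/3))/63)*sin(14^(1/3)*sqrt(3)*z*(-7^(1/3)*(27*sqrt(785) + 757)^(1/3) + 14*2^(1/3)/(27*sqrt(785) + 757)^(1/3))/63) + C2*exp(z*(-28 + 14*2^(2/3)*7^(1/3)/(27*sqrt(785) + 757)^(1/3) + 2^(1/3)*7^(2/3)*(27*sqrt(785) + 757)^(1/3))/63)*cos(14^(1/3)*sqrt(3)*z*(-7^(1/3)*(27*sqrt(785) + 757)^(1/3) + 14*2^(1/3)/(27*sqrt(785) + 757)^(1/3))/63) + C3*exp(-2*z*(14*2^(2/3)*7^(1/3)/(27*sqrt(785) + 757)^(1/3) + 14 + 2^(1/3)*7^(2/3)*(27*sqrt(785) + 757)^(1/3))/63)


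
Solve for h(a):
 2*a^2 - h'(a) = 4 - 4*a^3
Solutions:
 h(a) = C1 + a^4 + 2*a^3/3 - 4*a


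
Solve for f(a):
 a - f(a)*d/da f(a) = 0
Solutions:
 f(a) = -sqrt(C1 + a^2)
 f(a) = sqrt(C1 + a^2)


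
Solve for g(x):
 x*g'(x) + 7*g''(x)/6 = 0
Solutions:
 g(x) = C1 + C2*erf(sqrt(21)*x/7)


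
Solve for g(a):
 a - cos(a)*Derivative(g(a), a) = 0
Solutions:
 g(a) = C1 + Integral(a/cos(a), a)


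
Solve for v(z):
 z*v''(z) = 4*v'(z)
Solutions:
 v(z) = C1 + C2*z^5


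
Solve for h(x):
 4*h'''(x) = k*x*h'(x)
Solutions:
 h(x) = C1 + Integral(C2*airyai(2^(1/3)*k^(1/3)*x/2) + C3*airybi(2^(1/3)*k^(1/3)*x/2), x)


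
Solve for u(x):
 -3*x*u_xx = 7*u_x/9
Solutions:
 u(x) = C1 + C2*x^(20/27)


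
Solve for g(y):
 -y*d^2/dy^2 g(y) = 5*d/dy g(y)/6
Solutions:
 g(y) = C1 + C2*y^(1/6)


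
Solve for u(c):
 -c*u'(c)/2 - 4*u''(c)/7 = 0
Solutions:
 u(c) = C1 + C2*erf(sqrt(7)*c/4)


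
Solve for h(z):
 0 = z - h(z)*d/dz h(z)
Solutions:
 h(z) = -sqrt(C1 + z^2)
 h(z) = sqrt(C1 + z^2)


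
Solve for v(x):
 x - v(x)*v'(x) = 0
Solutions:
 v(x) = -sqrt(C1 + x^2)
 v(x) = sqrt(C1 + x^2)


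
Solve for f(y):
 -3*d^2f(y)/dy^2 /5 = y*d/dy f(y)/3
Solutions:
 f(y) = C1 + C2*erf(sqrt(10)*y/6)


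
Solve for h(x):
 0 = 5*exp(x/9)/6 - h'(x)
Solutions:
 h(x) = C1 + 15*exp(x/9)/2


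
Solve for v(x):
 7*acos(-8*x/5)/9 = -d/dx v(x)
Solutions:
 v(x) = C1 - 7*x*acos(-8*x/5)/9 - 7*sqrt(25 - 64*x^2)/72


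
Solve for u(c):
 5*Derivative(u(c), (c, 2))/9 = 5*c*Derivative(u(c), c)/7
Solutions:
 u(c) = C1 + C2*erfi(3*sqrt(14)*c/14)


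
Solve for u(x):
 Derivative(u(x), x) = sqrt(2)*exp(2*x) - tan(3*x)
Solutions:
 u(x) = C1 + sqrt(2)*exp(2*x)/2 + log(cos(3*x))/3


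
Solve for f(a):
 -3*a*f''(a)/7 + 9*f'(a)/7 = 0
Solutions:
 f(a) = C1 + C2*a^4


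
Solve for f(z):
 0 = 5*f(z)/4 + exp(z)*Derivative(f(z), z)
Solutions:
 f(z) = C1*exp(5*exp(-z)/4)


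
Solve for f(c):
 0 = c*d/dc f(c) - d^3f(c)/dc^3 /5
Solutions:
 f(c) = C1 + Integral(C2*airyai(5^(1/3)*c) + C3*airybi(5^(1/3)*c), c)


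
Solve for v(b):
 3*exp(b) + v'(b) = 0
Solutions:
 v(b) = C1 - 3*exp(b)


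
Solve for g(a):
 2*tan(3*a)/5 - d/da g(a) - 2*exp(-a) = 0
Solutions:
 g(a) = C1 + log(tan(3*a)^2 + 1)/15 + 2*exp(-a)


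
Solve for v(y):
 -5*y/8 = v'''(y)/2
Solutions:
 v(y) = C1 + C2*y + C3*y^2 - 5*y^4/96


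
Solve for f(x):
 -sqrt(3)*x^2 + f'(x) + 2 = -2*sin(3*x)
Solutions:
 f(x) = C1 + sqrt(3)*x^3/3 - 2*x + 2*cos(3*x)/3


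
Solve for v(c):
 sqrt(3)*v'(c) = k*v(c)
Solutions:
 v(c) = C1*exp(sqrt(3)*c*k/3)


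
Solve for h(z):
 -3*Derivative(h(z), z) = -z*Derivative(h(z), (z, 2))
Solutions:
 h(z) = C1 + C2*z^4


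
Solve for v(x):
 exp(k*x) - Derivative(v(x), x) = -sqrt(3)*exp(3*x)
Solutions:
 v(x) = C1 + sqrt(3)*exp(3*x)/3 + exp(k*x)/k


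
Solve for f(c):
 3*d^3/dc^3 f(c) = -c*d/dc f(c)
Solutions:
 f(c) = C1 + Integral(C2*airyai(-3^(2/3)*c/3) + C3*airybi(-3^(2/3)*c/3), c)


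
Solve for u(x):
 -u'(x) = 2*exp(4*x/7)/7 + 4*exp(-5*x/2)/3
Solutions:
 u(x) = C1 - exp(4*x/7)/2 + 8*exp(-5*x/2)/15


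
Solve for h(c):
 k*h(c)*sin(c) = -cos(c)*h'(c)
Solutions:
 h(c) = C1*exp(k*log(cos(c)))


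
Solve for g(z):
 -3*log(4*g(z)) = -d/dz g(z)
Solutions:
 -Integral(1/(log(_y) + 2*log(2)), (_y, g(z)))/3 = C1 - z


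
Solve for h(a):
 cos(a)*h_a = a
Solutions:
 h(a) = C1 + Integral(a/cos(a), a)


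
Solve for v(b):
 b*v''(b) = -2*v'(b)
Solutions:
 v(b) = C1 + C2/b


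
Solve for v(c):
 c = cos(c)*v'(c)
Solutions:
 v(c) = C1 + Integral(c/cos(c), c)


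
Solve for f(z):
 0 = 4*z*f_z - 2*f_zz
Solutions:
 f(z) = C1 + C2*erfi(z)


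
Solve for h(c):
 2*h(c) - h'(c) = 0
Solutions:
 h(c) = C1*exp(2*c)


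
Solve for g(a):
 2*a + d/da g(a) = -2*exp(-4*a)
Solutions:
 g(a) = C1 - a^2 + exp(-4*a)/2


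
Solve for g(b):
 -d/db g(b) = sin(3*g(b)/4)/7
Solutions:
 b/7 + 2*log(cos(3*g(b)/4) - 1)/3 - 2*log(cos(3*g(b)/4) + 1)/3 = C1


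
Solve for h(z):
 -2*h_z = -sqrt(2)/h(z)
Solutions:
 h(z) = -sqrt(C1 + sqrt(2)*z)
 h(z) = sqrt(C1 + sqrt(2)*z)


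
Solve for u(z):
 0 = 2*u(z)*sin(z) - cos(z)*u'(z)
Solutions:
 u(z) = C1/cos(z)^2


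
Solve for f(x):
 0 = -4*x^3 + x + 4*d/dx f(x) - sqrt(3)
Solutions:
 f(x) = C1 + x^4/4 - x^2/8 + sqrt(3)*x/4


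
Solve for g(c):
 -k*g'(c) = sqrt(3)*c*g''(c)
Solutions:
 g(c) = C1 + c^(-sqrt(3)*re(k)/3 + 1)*(C2*sin(sqrt(3)*log(c)*Abs(im(k))/3) + C3*cos(sqrt(3)*log(c)*im(k)/3))


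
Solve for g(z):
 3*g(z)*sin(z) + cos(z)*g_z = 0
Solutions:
 g(z) = C1*cos(z)^3


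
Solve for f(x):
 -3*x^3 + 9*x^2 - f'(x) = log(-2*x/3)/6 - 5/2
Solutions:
 f(x) = C1 - 3*x^4/4 + 3*x^3 - x*log(-x)/6 + x*(-log(2) + log(3) + 16)/6


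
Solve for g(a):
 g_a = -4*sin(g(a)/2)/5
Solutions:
 4*a/5 + log(cos(g(a)/2) - 1) - log(cos(g(a)/2) + 1) = C1


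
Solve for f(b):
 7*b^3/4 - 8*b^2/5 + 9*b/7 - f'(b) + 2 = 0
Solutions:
 f(b) = C1 + 7*b^4/16 - 8*b^3/15 + 9*b^2/14 + 2*b


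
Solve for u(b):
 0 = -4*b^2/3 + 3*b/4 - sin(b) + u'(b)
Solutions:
 u(b) = C1 + 4*b^3/9 - 3*b^2/8 - cos(b)


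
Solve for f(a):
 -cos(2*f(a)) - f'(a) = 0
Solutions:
 f(a) = -asin((C1 + exp(4*a))/(C1 - exp(4*a)))/2 + pi/2
 f(a) = asin((C1 + exp(4*a))/(C1 - exp(4*a)))/2


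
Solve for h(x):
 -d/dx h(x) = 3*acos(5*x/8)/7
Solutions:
 h(x) = C1 - 3*x*acos(5*x/8)/7 + 3*sqrt(64 - 25*x^2)/35


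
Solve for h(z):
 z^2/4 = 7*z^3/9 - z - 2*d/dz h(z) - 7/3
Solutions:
 h(z) = C1 + 7*z^4/72 - z^3/24 - z^2/4 - 7*z/6


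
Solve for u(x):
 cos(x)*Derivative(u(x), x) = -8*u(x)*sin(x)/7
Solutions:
 u(x) = C1*cos(x)^(8/7)


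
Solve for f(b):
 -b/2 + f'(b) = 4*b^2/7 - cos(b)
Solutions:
 f(b) = C1 + 4*b^3/21 + b^2/4 - sin(b)


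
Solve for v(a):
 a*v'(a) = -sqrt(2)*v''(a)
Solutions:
 v(a) = C1 + C2*erf(2^(1/4)*a/2)


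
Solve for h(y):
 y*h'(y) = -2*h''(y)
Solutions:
 h(y) = C1 + C2*erf(y/2)


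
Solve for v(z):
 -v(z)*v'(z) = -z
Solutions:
 v(z) = -sqrt(C1 + z^2)
 v(z) = sqrt(C1 + z^2)


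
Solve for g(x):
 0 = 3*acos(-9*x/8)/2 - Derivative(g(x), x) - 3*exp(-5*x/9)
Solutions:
 g(x) = C1 + 3*x*acos(-9*x/8)/2 + sqrt(64 - 81*x^2)/6 + 27*exp(-5*x/9)/5


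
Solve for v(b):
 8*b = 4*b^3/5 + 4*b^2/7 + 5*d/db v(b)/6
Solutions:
 v(b) = C1 - 6*b^4/25 - 8*b^3/35 + 24*b^2/5


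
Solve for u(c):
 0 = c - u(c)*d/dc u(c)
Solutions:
 u(c) = -sqrt(C1 + c^2)
 u(c) = sqrt(C1 + c^2)


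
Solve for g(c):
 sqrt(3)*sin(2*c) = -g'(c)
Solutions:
 g(c) = C1 + sqrt(3)*cos(2*c)/2


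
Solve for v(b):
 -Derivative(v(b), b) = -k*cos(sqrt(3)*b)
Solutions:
 v(b) = C1 + sqrt(3)*k*sin(sqrt(3)*b)/3


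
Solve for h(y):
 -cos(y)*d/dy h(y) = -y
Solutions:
 h(y) = C1 + Integral(y/cos(y), y)


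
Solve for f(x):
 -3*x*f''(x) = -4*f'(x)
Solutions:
 f(x) = C1 + C2*x^(7/3)


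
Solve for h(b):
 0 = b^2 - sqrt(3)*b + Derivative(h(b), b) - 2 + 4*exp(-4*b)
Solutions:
 h(b) = C1 - b^3/3 + sqrt(3)*b^2/2 + 2*b + exp(-4*b)


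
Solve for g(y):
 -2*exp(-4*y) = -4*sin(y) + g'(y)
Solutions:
 g(y) = C1 - 4*cos(y) + exp(-4*y)/2


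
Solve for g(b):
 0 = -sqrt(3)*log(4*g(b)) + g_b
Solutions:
 -sqrt(3)*Integral(1/(log(_y) + 2*log(2)), (_y, g(b)))/3 = C1 - b


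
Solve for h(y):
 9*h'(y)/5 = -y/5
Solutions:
 h(y) = C1 - y^2/18


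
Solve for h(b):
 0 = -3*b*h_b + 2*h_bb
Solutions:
 h(b) = C1 + C2*erfi(sqrt(3)*b/2)


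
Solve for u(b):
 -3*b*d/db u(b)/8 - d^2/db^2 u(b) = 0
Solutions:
 u(b) = C1 + C2*erf(sqrt(3)*b/4)


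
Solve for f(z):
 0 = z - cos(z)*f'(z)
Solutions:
 f(z) = C1 + Integral(z/cos(z), z)


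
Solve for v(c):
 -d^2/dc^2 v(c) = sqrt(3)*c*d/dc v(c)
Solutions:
 v(c) = C1 + C2*erf(sqrt(2)*3^(1/4)*c/2)


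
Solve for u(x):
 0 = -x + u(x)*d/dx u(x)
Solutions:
 u(x) = -sqrt(C1 + x^2)
 u(x) = sqrt(C1 + x^2)


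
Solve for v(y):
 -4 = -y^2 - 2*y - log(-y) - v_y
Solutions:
 v(y) = C1 - y^3/3 - y^2 - y*log(-y) + 5*y


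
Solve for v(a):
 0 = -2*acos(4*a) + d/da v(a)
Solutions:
 v(a) = C1 + 2*a*acos(4*a) - sqrt(1 - 16*a^2)/2


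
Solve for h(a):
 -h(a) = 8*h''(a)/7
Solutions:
 h(a) = C1*sin(sqrt(14)*a/4) + C2*cos(sqrt(14)*a/4)


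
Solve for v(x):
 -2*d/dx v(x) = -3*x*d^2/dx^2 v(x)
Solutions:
 v(x) = C1 + C2*x^(5/3)


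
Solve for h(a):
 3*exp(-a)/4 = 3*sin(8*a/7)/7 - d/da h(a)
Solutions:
 h(a) = C1 - 3*cos(8*a/7)/8 + 3*exp(-a)/4


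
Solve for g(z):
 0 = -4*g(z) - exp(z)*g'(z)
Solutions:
 g(z) = C1*exp(4*exp(-z))


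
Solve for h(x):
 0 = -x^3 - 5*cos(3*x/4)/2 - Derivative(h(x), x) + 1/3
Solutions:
 h(x) = C1 - x^4/4 + x/3 - 10*sin(3*x/4)/3


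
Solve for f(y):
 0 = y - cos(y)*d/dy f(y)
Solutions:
 f(y) = C1 + Integral(y/cos(y), y)


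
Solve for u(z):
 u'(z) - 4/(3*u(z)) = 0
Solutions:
 u(z) = -sqrt(C1 + 24*z)/3
 u(z) = sqrt(C1 + 24*z)/3


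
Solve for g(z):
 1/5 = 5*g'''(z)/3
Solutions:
 g(z) = C1 + C2*z + C3*z^2 + z^3/50


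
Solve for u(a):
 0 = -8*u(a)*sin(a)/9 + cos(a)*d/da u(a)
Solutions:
 u(a) = C1/cos(a)^(8/9)


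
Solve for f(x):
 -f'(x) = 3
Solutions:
 f(x) = C1 - 3*x


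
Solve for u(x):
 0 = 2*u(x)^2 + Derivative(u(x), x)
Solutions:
 u(x) = 1/(C1 + 2*x)


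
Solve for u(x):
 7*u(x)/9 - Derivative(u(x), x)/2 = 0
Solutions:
 u(x) = C1*exp(14*x/9)


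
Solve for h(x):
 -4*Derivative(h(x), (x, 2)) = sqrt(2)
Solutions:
 h(x) = C1 + C2*x - sqrt(2)*x^2/8


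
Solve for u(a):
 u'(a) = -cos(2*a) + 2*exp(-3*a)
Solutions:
 u(a) = C1 - sin(2*a)/2 - 2*exp(-3*a)/3


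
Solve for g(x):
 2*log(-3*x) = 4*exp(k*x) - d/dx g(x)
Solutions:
 g(x) = C1 - 2*x*log(-x) + 2*x*(1 - log(3)) + Piecewise((4*exp(k*x)/k, Ne(k, 0)), (4*x, True))


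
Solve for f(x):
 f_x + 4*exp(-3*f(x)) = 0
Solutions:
 f(x) = log(C1 - 12*x)/3
 f(x) = log((-3^(1/3) - 3^(5/6)*I)*(C1 - 4*x)^(1/3)/2)
 f(x) = log((-3^(1/3) + 3^(5/6)*I)*(C1 - 4*x)^(1/3)/2)


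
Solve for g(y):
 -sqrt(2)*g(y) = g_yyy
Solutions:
 g(y) = C3*exp(-2^(1/6)*y) + (C1*sin(2^(1/6)*sqrt(3)*y/2) + C2*cos(2^(1/6)*sqrt(3)*y/2))*exp(2^(1/6)*y/2)


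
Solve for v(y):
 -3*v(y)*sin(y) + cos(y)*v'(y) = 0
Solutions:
 v(y) = C1/cos(y)^3


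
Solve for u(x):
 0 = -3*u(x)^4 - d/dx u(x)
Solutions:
 u(x) = (-3^(2/3) - 3*3^(1/6)*I)*(1/(C1 + 3*x))^(1/3)/6
 u(x) = (-3^(2/3) + 3*3^(1/6)*I)*(1/(C1 + 3*x))^(1/3)/6
 u(x) = (1/(C1 + 9*x))^(1/3)


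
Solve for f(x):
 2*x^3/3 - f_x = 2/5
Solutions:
 f(x) = C1 + x^4/6 - 2*x/5


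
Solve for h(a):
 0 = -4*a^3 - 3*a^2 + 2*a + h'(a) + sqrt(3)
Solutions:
 h(a) = C1 + a^4 + a^3 - a^2 - sqrt(3)*a


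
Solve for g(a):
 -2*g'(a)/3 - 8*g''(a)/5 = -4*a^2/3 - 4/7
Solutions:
 g(a) = C1 + C2*exp(-5*a/12) + 2*a^3/3 - 24*a^2/5 + 4182*a/175


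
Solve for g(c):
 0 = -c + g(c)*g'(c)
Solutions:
 g(c) = -sqrt(C1 + c^2)
 g(c) = sqrt(C1 + c^2)


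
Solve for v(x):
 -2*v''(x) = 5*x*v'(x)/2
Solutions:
 v(x) = C1 + C2*erf(sqrt(10)*x/4)


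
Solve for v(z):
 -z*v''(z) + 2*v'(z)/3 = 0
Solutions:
 v(z) = C1 + C2*z^(5/3)


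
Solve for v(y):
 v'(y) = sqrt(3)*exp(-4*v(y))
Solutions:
 v(y) = log(-I*(C1 + 4*sqrt(3)*y)^(1/4))
 v(y) = log(I*(C1 + 4*sqrt(3)*y)^(1/4))
 v(y) = log(-(C1 + 4*sqrt(3)*y)^(1/4))
 v(y) = log(C1 + 4*sqrt(3)*y)/4


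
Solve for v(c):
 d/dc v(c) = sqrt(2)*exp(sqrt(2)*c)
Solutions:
 v(c) = C1 + exp(sqrt(2)*c)


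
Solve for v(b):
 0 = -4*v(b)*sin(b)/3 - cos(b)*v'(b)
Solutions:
 v(b) = C1*cos(b)^(4/3)


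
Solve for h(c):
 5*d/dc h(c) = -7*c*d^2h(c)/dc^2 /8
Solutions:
 h(c) = C1 + C2/c^(33/7)


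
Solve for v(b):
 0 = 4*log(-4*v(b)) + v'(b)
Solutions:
 Integral(1/(log(-_y) + 2*log(2)), (_y, v(b)))/4 = C1 - b


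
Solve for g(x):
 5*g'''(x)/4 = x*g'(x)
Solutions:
 g(x) = C1 + Integral(C2*airyai(10^(2/3)*x/5) + C3*airybi(10^(2/3)*x/5), x)


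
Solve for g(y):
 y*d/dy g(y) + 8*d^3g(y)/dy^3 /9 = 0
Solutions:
 g(y) = C1 + Integral(C2*airyai(-3^(2/3)*y/2) + C3*airybi(-3^(2/3)*y/2), y)


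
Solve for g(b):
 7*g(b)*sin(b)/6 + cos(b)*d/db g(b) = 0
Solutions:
 g(b) = C1*cos(b)^(7/6)


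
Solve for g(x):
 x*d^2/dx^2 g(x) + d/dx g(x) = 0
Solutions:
 g(x) = C1 + C2*log(x)


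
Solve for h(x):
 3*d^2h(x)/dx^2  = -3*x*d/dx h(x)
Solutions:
 h(x) = C1 + C2*erf(sqrt(2)*x/2)


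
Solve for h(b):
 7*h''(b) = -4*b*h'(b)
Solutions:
 h(b) = C1 + C2*erf(sqrt(14)*b/7)


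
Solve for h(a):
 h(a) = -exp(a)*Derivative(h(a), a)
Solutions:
 h(a) = C1*exp(exp(-a))


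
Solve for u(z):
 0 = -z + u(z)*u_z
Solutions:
 u(z) = -sqrt(C1 + z^2)
 u(z) = sqrt(C1 + z^2)


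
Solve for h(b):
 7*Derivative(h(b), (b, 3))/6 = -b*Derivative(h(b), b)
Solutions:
 h(b) = C1 + Integral(C2*airyai(-6^(1/3)*7^(2/3)*b/7) + C3*airybi(-6^(1/3)*7^(2/3)*b/7), b)


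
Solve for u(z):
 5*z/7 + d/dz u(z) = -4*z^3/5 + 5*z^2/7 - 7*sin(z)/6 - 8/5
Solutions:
 u(z) = C1 - z^4/5 + 5*z^3/21 - 5*z^2/14 - 8*z/5 + 7*cos(z)/6


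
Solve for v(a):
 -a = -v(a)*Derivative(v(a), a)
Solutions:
 v(a) = -sqrt(C1 + a^2)
 v(a) = sqrt(C1 + a^2)


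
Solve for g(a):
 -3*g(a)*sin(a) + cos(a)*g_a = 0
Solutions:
 g(a) = C1/cos(a)^3


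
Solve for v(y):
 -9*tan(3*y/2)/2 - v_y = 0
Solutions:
 v(y) = C1 + 3*log(cos(3*y/2))


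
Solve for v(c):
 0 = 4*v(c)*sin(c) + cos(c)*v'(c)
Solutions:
 v(c) = C1*cos(c)^4


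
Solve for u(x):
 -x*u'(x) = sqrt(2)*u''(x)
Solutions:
 u(x) = C1 + C2*erf(2^(1/4)*x/2)


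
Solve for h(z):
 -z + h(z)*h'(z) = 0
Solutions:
 h(z) = -sqrt(C1 + z^2)
 h(z) = sqrt(C1 + z^2)


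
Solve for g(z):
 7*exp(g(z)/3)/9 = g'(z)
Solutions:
 g(z) = 3*log(-1/(C1 + 7*z)) + 9*log(3)


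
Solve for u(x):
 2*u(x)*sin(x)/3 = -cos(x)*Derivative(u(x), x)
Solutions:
 u(x) = C1*cos(x)^(2/3)


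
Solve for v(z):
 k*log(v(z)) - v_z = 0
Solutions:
 li(v(z)) = C1 + k*z


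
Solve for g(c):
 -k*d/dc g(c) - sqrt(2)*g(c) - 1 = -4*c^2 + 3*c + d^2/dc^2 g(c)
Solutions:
 g(c) = C1*exp(c*(-k + sqrt(k^2 - 4*sqrt(2)))/2) + C2*exp(-c*(k + sqrt(k^2 - 4*sqrt(2)))/2) + 2*sqrt(2)*c^2 - 4*c*k - 3*sqrt(2)*c/2 + 2*sqrt(2)*k^2 + 3*k/2 - 4 - sqrt(2)/2


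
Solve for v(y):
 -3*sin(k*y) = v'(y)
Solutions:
 v(y) = C1 + 3*cos(k*y)/k


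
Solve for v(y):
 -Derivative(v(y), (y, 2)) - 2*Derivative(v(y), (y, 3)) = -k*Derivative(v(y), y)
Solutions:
 v(y) = C1 + C2*exp(y*(sqrt(8*k + 1) - 1)/4) + C3*exp(-y*(sqrt(8*k + 1) + 1)/4)


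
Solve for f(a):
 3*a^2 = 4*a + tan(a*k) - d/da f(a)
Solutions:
 f(a) = C1 - a^3 + 2*a^2 + Piecewise((-log(cos(a*k))/k, Ne(k, 0)), (0, True))


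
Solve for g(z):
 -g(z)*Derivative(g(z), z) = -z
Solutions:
 g(z) = -sqrt(C1 + z^2)
 g(z) = sqrt(C1 + z^2)


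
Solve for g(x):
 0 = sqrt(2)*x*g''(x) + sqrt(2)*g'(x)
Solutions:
 g(x) = C1 + C2*log(x)


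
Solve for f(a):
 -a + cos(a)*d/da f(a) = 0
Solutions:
 f(a) = C1 + Integral(a/cos(a), a)


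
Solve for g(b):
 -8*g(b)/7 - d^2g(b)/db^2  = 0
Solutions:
 g(b) = C1*sin(2*sqrt(14)*b/7) + C2*cos(2*sqrt(14)*b/7)


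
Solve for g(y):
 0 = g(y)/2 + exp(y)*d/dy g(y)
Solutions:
 g(y) = C1*exp(exp(-y)/2)


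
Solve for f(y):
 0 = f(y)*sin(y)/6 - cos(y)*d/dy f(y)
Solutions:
 f(y) = C1/cos(y)^(1/6)


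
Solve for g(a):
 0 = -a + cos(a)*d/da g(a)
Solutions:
 g(a) = C1 + Integral(a/cos(a), a)


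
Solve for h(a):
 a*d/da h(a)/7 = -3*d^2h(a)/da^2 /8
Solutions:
 h(a) = C1 + C2*erf(2*sqrt(21)*a/21)


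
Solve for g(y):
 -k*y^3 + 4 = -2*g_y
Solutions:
 g(y) = C1 + k*y^4/8 - 2*y


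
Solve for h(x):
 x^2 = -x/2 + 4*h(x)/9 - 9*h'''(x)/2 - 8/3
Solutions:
 h(x) = C3*exp(2*3^(2/3)*x/9) + 9*x^2/4 + 9*x/8 + (C1*sin(3^(1/6)*x/3) + C2*cos(3^(1/6)*x/3))*exp(-3^(2/3)*x/9) + 6


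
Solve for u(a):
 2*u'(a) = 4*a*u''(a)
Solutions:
 u(a) = C1 + C2*a^(3/2)


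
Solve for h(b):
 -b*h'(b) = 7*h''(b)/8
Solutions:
 h(b) = C1 + C2*erf(2*sqrt(7)*b/7)


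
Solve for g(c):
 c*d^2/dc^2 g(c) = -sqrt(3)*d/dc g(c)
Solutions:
 g(c) = C1 + C2*c^(1 - sqrt(3))


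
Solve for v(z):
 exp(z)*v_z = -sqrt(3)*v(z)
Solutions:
 v(z) = C1*exp(sqrt(3)*exp(-z))


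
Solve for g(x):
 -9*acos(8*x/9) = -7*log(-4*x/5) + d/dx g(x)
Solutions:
 g(x) = C1 + 7*x*log(-x) - 9*x*acos(8*x/9) - 7*x*log(5) - 7*x + 14*x*log(2) + 9*sqrt(81 - 64*x^2)/8


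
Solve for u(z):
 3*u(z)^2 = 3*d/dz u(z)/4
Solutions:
 u(z) = -1/(C1 + 4*z)


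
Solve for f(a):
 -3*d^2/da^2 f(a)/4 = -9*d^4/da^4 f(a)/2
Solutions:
 f(a) = C1 + C2*a + C3*exp(-sqrt(6)*a/6) + C4*exp(sqrt(6)*a/6)


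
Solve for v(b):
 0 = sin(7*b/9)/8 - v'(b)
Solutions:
 v(b) = C1 - 9*cos(7*b/9)/56


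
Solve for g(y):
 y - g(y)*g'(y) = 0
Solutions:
 g(y) = -sqrt(C1 + y^2)
 g(y) = sqrt(C1 + y^2)


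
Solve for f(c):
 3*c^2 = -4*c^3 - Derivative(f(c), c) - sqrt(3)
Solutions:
 f(c) = C1 - c^4 - c^3 - sqrt(3)*c


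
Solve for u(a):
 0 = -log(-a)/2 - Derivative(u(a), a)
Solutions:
 u(a) = C1 - a*log(-a)/2 + a/2


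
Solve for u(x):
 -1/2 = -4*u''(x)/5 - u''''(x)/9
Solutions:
 u(x) = C1 + C2*x + C3*sin(6*sqrt(5)*x/5) + C4*cos(6*sqrt(5)*x/5) + 5*x^2/16


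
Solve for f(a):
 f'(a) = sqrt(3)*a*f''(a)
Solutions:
 f(a) = C1 + C2*a^(sqrt(3)/3 + 1)


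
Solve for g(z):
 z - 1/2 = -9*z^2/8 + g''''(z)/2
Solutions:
 g(z) = C1 + C2*z + C3*z^2 + C4*z^3 + z^6/160 + z^5/60 - z^4/24


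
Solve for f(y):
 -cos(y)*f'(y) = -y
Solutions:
 f(y) = C1 + Integral(y/cos(y), y)


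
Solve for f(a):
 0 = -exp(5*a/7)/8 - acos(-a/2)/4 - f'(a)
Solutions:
 f(a) = C1 - a*acos(-a/2)/4 - sqrt(4 - a^2)/4 - 7*exp(5*a/7)/40


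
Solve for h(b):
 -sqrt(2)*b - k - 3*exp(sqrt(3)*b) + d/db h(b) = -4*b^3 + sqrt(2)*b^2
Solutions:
 h(b) = C1 - b^4 + sqrt(2)*b^3/3 + sqrt(2)*b^2/2 + b*k + sqrt(3)*exp(sqrt(3)*b)


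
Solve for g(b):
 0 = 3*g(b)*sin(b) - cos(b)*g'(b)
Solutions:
 g(b) = C1/cos(b)^3


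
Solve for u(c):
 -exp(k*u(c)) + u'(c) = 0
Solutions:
 u(c) = Piecewise((log(-1/(C1*k + c*k))/k, Ne(k, 0)), (nan, True))
 u(c) = Piecewise((C1 + c, Eq(k, 0)), (nan, True))


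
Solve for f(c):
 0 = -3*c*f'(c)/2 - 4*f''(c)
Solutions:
 f(c) = C1 + C2*erf(sqrt(3)*c/4)


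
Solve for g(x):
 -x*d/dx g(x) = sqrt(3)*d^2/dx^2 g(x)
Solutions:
 g(x) = C1 + C2*erf(sqrt(2)*3^(3/4)*x/6)


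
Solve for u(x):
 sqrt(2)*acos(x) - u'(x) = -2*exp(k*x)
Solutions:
 u(x) = C1 + sqrt(2)*(x*acos(x) - sqrt(1 - x^2)) + 2*Piecewise((exp(k*x)/k, Ne(k, 0)), (x, True))


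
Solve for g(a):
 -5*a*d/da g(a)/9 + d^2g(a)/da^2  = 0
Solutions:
 g(a) = C1 + C2*erfi(sqrt(10)*a/6)


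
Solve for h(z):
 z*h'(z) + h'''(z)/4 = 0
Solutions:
 h(z) = C1 + Integral(C2*airyai(-2^(2/3)*z) + C3*airybi(-2^(2/3)*z), z)


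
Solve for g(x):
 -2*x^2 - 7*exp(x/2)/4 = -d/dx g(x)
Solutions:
 g(x) = C1 + 2*x^3/3 + 7*exp(x/2)/2


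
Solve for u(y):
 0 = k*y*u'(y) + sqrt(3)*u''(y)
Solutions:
 u(y) = Piecewise((-sqrt(2)*3^(1/4)*sqrt(pi)*C1*erf(sqrt(2)*3^(3/4)*sqrt(k)*y/6)/(2*sqrt(k)) - C2, (k > 0) | (k < 0)), (-C1*y - C2, True))


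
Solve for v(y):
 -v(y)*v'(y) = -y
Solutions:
 v(y) = -sqrt(C1 + y^2)
 v(y) = sqrt(C1 + y^2)


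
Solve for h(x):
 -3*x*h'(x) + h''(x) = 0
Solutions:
 h(x) = C1 + C2*erfi(sqrt(6)*x/2)


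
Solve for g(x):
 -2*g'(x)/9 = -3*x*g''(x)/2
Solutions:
 g(x) = C1 + C2*x^(31/27)


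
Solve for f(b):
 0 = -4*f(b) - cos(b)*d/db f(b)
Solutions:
 f(b) = C1*(sin(b)^2 - 2*sin(b) + 1)/(sin(b)^2 + 2*sin(b) + 1)


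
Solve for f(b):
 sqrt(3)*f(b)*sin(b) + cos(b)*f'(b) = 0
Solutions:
 f(b) = C1*cos(b)^(sqrt(3))


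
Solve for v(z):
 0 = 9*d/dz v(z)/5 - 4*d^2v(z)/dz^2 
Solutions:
 v(z) = C1 + C2*exp(9*z/20)


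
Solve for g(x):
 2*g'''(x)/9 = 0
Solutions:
 g(x) = C1 + C2*x + C3*x^2


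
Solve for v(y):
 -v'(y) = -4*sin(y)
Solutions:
 v(y) = C1 - 4*cos(y)


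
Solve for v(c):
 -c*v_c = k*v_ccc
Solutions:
 v(c) = C1 + Integral(C2*airyai(c*(-1/k)^(1/3)) + C3*airybi(c*(-1/k)^(1/3)), c)


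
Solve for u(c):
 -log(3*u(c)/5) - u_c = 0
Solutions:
 Integral(1/(log(_y) - log(5) + log(3)), (_y, u(c))) = C1 - c
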